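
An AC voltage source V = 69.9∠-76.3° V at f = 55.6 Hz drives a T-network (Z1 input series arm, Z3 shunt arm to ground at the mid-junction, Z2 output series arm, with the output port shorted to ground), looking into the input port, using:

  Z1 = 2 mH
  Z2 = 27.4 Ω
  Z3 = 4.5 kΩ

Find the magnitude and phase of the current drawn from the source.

Step 1 — Angular frequency: ω = 2π·f = 2π·55.6 = 349.3 rad/s.
Step 2 — Component impedances:
  Z1: Z = jωL = j·349.3·0.002 = 0 + j0.6987 Ω
  Z2: Z = R = 27.4 Ω
  Z3: Z = R = 4500 Ω
Step 3 — With the output port shorted to ground, the output series arm Z2 runs from the junction to ground; the shunt arm Z3 also runs from the junction to ground. They appear in parallel: Z3 || Z2 = 27.23 Ω.
Step 4 — Series with input arm Z1: Z_in = Z1 + (Z3 || Z2) = 27.23 + j0.6987 Ω = 27.24∠1.5° Ω.
Step 5 — Source phasor: V = 69.9∠-76.3° V = 16.55 - j67.91 V.
Step 6 — Ohm's law: I = V / Z_total = (16.55 - j67.91) / (27.23 + j0.6987) = 0.5435 - j2.508 A.
Step 7 — Convert to polar: |I| = 2.566 A, ∠I = -77.8°.

I = 2.566∠-77.8° A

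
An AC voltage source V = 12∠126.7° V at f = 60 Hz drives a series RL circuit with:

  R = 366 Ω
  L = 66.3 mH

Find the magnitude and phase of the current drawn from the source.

Step 1 — Angular frequency: ω = 2π·f = 2π·60 = 377 rad/s.
Step 2 — Component impedances:
  R: Z = R = 366 Ω
  L: Z = jωL = j·377·0.0663 = 0 + j24.99 Ω
Step 3 — Series combination: Z_total = R + L = 366 + j24.99 Ω = 366.9∠3.9° Ω.
Step 4 — Source phasor: V = 12∠126.7° V = -7.172 + j9.621 V.
Step 5 — Ohm's law: I = V / Z_total = (-7.172 + j9.621) / (366 + j24.99) = -0.01772 + j0.0275 A.
Step 6 — Convert to polar: |I| = 0.03271 A, ∠I = 122.8°.

I = 0.03271∠122.8° A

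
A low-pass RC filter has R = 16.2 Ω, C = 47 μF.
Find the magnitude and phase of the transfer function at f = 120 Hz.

Step 1 — Angular frequency: ω = 2π·120 = 754 rad/s.
Step 2 — Transfer function: H(jω) = 1/(1 + jωRC).
Step 3 — Denominator: 1 + jωRC = 1 + j·754·16.2·4.7e-05 = 1 + j0.5741.
Step 4 — H = 0.7521 - j0.4318.
Step 5 — Magnitude: |H| = 0.8673 (-1.2 dB); phase: φ = -29.9°.

|H| = 0.8673 (-1.2 dB), φ = -29.9°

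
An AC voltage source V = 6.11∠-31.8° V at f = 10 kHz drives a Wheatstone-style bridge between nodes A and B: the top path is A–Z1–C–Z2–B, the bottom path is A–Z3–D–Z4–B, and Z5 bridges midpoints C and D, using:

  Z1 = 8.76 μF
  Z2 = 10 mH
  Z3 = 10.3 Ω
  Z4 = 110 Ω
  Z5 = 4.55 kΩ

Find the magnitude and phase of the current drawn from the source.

Step 1 — Angular frequency: ω = 2π·f = 2π·1e+04 = 6.283e+04 rad/s.
Step 2 — Component impedances:
  Z1: Z = 1/(jωC) = -j/(ω·C) = 0 - j1.817 Ω
  Z2: Z = jωL = j·6.283e+04·0.01 = 0 + j628.3 Ω
  Z3: Z = R = 10.3 Ω
  Z4: Z = R = 110 Ω
  Z5: Z = R = 4550 Ω
Step 3 — Bridge requires nodal analysis (the Z5 bridge couples midpoints C and D, so the two paths cannot be reduced to a simple series/parallel combination). Setting node B to ground and injecting 1 A at node A, the 3-node admittance system at A, C, D solves to V_A = Z_AB = 116 + j22.27 Ω = 118.1∠10.9° Ω.
Step 4 — Source phasor: V = 6.11∠-31.8° V = 5.193 - j3.22 V.
Step 5 — Ohm's law: I = V / Z_total = (5.193 - j3.22) / (116 + j22.27) = 0.03804 - j0.03506 A.
Step 6 — Convert to polar: |I| = 0.05173 A, ∠I = -42.7°.

I = 0.05173∠-42.7° A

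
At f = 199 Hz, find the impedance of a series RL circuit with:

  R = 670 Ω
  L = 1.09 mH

Step 1 — Angular frequency: ω = 2π·f = 2π·199 = 1250 rad/s.
Step 2 — Component impedances:
  R: Z = R = 670 Ω
  L: Z = jωL = j·1250·0.00109 = 0 + j1.363 Ω
Step 3 — Series combination: Z_total = R + L = 670 + j1.363 Ω = 670∠0.1° Ω.

Z = 670 + j1.363 Ω = 670∠0.1° Ω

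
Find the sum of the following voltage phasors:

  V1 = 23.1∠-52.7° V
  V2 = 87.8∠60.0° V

Step 1 — Convert each phasor to rectangular form:
  V1 = 23.1·(cos(-52.7°) + j·sin(-52.7°)) = 14 - j18.38 V
  V2 = 87.8·(cos(60.0°) + j·sin(60.0°)) = 43.9 + j76.04 V
Step 2 — Sum components: V_total = 57.9 + j57.66 V.
Step 3 — Convert to polar: |V_total| = 81.71 V, ∠V_total = 44.9°.

V_total = 81.71∠44.9° V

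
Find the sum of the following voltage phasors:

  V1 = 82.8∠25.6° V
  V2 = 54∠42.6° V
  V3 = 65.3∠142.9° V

Step 1 — Convert each phasor to rectangular form:
  V1 = 82.8·(cos(25.6°) + j·sin(25.6°)) = 74.67 + j35.78 V
  V2 = 54·(cos(42.6°) + j·sin(42.6°)) = 39.75 + j36.55 V
  V3 = 65.3·(cos(142.9°) + j·sin(142.9°)) = -52.08 + j39.39 V
Step 2 — Sum components: V_total = 62.34 + j111.7 V.
Step 3 — Convert to polar: |V_total| = 127.9 V, ∠V_total = 60.8°.

V_total = 127.9∠60.8° V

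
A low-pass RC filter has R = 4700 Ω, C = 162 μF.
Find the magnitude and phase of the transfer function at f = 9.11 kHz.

Step 1 — Angular frequency: ω = 2π·9110 = 5.724e+04 rad/s.
Step 2 — Transfer function: H(jω) = 1/(1 + jωRC).
Step 3 — Denominator: 1 + jωRC = 1 + j·5.724e+04·4700·0.000162 = 1 + j4.358e+04.
Step 4 — H = 5.265e-10 - j2.295e-05.
Step 5 — Magnitude: |H| = 2.295e-05 (-92.8 dB); phase: φ = -90.0°.

|H| = 2.295e-05 (-92.8 dB), φ = -90.0°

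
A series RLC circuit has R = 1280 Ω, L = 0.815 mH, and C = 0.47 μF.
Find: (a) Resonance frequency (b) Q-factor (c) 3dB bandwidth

Step 1 — Resonance: ω₀ = 1/√(LC) = 1/√(0.000815·4.7e-07) = 5.109e+04 rad/s.
Step 2 — f₀ = ω₀/(2π) = 8132 Hz.
Step 3 — Series Q: Q = ω₀L/R = 5.109e+04·0.000815/1280 = 0.03253.
Step 4 — Bandwidth: Δω = ω₀/Q = 1.571e+06 rad/s; BW = Δω/(2π) = 2.5e+05 Hz.

(a) f₀ = 8132 Hz  (b) Q = 0.03253  (c) BW = 2.5e+05 Hz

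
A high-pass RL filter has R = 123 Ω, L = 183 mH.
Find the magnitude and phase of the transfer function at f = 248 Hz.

Step 1 — Angular frequency: ω = 2π·248 = 1558 rad/s.
Step 2 — Transfer function: H(jω) = jωL/(R + jωL).
Step 3 — Numerator jωL = j·285.2; denominator R + jωL = 123 + j285.2.
Step 4 — H = 0.8431 + j0.3637.
Step 5 — Magnitude: |H| = 0.9182 (-0.7 dB); phase: φ = 23.3°.

|H| = 0.9182 (-0.7 dB), φ = 23.3°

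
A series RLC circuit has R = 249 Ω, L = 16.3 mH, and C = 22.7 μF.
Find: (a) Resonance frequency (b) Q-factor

Step 1 — Resonance condition Im(Z)=0 gives ω₀ = 1/√(LC).
Step 2 — ω₀ = 1/√(0.0163·2.27e-05) = 1644 rad/s.
Step 3 — f₀ = ω₀/(2π) = 261.6 Hz.
Step 4 — Series Q: Q = ω₀L/R = 1644·0.0163/249 = 0.1076.

(a) f₀ = 261.6 Hz  (b) Q = 0.1076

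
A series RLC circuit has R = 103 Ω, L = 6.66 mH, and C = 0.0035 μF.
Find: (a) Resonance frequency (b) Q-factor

Step 1 — Resonance condition Im(Z)=0 gives ω₀ = 1/√(LC).
Step 2 — ω₀ = 1/√(0.00666·3.5e-09) = 2.071e+05 rad/s.
Step 3 — f₀ = ω₀/(2π) = 3.296e+04 Hz.
Step 4 — Series Q: Q = ω₀L/R = 2.071e+05·0.00666/103 = 13.39.

(a) f₀ = 3.296e+04 Hz  (b) Q = 13.39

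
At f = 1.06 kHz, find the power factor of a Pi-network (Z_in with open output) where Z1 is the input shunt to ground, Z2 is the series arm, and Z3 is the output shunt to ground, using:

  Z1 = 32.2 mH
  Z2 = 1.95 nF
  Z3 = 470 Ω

Step 1 — Angular frequency: ω = 2π·f = 2π·1060 = 6660 rad/s.
Step 2 — Component impedances:
  Z1: Z = jωL = j·6660·0.0322 = 0 + j214.5 Ω
  Z2: Z = 1/(jωC) = -j/(ω·C) = 0 - j7.7e+04 Ω
  Z3: Z = R = 470 Ω
Step 3 — With open output, the series arm Z2 and the output shunt Z3 appear in series to ground: Z2 + Z3 = 470 - j7.7e+04 Ω.
Step 4 — Parallel with input shunt Z1: Z_in = Z1 || (Z2 + Z3) = 0.003666 + j215.1 Ω = 215.1∠90.0° Ω.
Step 5 — Power factor: PF = cos(φ) = Re(Z)/|Z| = 0.0036663/215.06 = 1.705e-05.
Step 6 — Type: Im(Z) = 215.1 ⇒ lagging (phase φ = 90.0°).

PF = 1.705e-05 (lagging, φ = 90.0°)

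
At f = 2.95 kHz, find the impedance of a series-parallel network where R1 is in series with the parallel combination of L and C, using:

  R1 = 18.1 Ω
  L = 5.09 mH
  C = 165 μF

Step 1 — Angular frequency: ω = 2π·f = 2π·2950 = 1.854e+04 rad/s.
Step 2 — Component impedances:
  R1: Z = R = 18.1 Ω
  L: Z = jωL = j·1.854e+04·0.00509 = 0 + j94.35 Ω
  C: Z = 1/(jωC) = -j/(ω·C) = 0 - j0.327 Ω
Step 3 — Parallel branch: L || C = 1/(1/L + 1/C) = 0 - j0.3281 Ω.
Step 4 — Series with R1: Z_total = R1 + (L || C) = 18.1 - j0.3281 Ω = 18.1∠-1.0° Ω.

Z = 18.1 - j0.3281 Ω = 18.1∠-1.0° Ω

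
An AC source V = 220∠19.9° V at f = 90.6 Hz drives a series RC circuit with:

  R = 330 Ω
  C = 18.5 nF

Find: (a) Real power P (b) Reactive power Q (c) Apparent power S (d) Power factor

Step 1 — Angular frequency: ω = 2π·f = 2π·90.6 = 569.3 rad/s.
Step 2 — Component impedances:
  R: Z = R = 330 Ω
  C: Z = 1/(jωC) = -j/(ω·C) = 0 - j9.496e+04 Ω
Step 3 — Series combination: Z_total = R + C = 330 - j9.496e+04 Ω = 9.496e+04∠-89.8° Ω.
Step 4 — Source phasor: V = 220∠19.9° V = 206.9 + j74.88 V.
Step 5 — Current: I = V / Z = -0.000781 + j0.002181 A = 0.002317∠109.7° A.
Step 6 — Complex power: S = V·I* = 0.001771 - j0.5097 VA.
Step 7 — Real power: P = Re(S) = 0.001771 W.
Step 8 — Reactive power: Q = Im(S) = -0.5097 VAR.
Step 9 — Apparent power: |S| = 0.5097 VA.
Step 10 — Power factor: PF = P/|S| = 0.003475 (leading).

(a) P = 0.001771 W  (b) Q = -0.5097 VAR  (c) S = 0.5097 VA  (d) PF = 0.003475 (leading)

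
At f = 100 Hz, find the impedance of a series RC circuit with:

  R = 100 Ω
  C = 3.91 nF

Step 1 — Angular frequency: ω = 2π·f = 2π·100 = 628.3 rad/s.
Step 2 — Component impedances:
  R: Z = R = 100 Ω
  C: Z = 1/(jωC) = -j/(ω·C) = 0 - j4.07e+05 Ω
Step 3 — Series combination: Z_total = R + C = 100 - j4.07e+05 Ω = 4.07e+05∠-90.0° Ω.

Z = 100 - j4.07e+05 Ω = 4.07e+05∠-90.0° Ω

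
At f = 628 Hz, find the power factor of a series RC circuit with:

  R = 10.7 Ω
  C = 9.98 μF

Step 1 — Angular frequency: ω = 2π·f = 2π·628 = 3946 rad/s.
Step 2 — Component impedances:
  R: Z = R = 10.7 Ω
  C: Z = 1/(jωC) = -j/(ω·C) = 0 - j25.39 Ω
Step 3 — Series combination: Z_total = R + C = 10.7 - j25.39 Ω = 27.56∠-67.2° Ω.
Step 4 — Power factor: PF = cos(φ) = Re(Z)/|Z| = 10.7/27.556 = 0.3883.
Step 5 — Type: Im(Z) = -25.39 ⇒ leading (phase φ = -67.2°).

PF = 0.3883 (leading, φ = -67.2°)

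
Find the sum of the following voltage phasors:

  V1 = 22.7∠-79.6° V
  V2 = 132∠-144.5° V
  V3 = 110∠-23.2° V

Step 1 — Convert each phasor to rectangular form:
  V1 = 22.7·(cos(-79.6°) + j·sin(-79.6°)) = 4.098 - j22.33 V
  V2 = 132·(cos(-144.5°) + j·sin(-144.5°)) = -107.5 - j76.65 V
  V3 = 110·(cos(-23.2°) + j·sin(-23.2°)) = 101.1 - j43.33 V
Step 2 — Sum components: V_total = -2.261 - j142.3 V.
Step 3 — Convert to polar: |V_total| = 142.3 V, ∠V_total = -90.9°.

V_total = 142.3∠-90.9° V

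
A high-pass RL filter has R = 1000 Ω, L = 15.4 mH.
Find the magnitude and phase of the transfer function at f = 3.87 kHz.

Step 1 — Angular frequency: ω = 2π·3870 = 2.432e+04 rad/s.
Step 2 — Transfer function: H(jω) = jωL/(R + jωL).
Step 3 — Numerator jωL = j·374.5; denominator R + jωL = 1000 + j374.5.
Step 4 — H = 0.123 + j0.3284.
Step 5 — Magnitude: |H| = 0.3507 (-9.1 dB); phase: φ = 69.5°.

|H| = 0.3507 (-9.1 dB), φ = 69.5°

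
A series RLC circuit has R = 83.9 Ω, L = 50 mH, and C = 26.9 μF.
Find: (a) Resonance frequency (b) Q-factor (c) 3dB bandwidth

Step 1 — Resonance condition Im(Z)=0 gives ω₀ = 1/√(LC).
Step 2 — ω₀ = 1/√(0.05·2.69e-05) = 862.3 rad/s.
Step 3 — f₀ = ω₀/(2π) = 137.2 Hz.
Step 4 — Series Q: Q = ω₀L/R = 862.3·0.05/83.9 = 0.5139.
Step 5 — 3dB bandwidth: Δω = ω₀/Q = 1678 rad/s; BW = Δω/(2π) = 267.1 Hz.

(a) f₀ = 137.2 Hz  (b) Q = 0.5139  (c) BW = 267.1 Hz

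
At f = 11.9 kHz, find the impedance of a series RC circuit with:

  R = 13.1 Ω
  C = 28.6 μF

Step 1 — Angular frequency: ω = 2π·f = 2π·1.19e+04 = 7.477e+04 rad/s.
Step 2 — Component impedances:
  R: Z = R = 13.1 Ω
  C: Z = 1/(jωC) = -j/(ω·C) = 0 - j0.4676 Ω
Step 3 — Series combination: Z_total = R + C = 13.1 - j0.4676 Ω = 13.11∠-2.0° Ω.

Z = 13.1 - j0.4676 Ω = 13.11∠-2.0° Ω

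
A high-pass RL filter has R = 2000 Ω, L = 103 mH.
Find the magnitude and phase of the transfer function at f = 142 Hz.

Step 1 — Angular frequency: ω = 2π·142 = 892.2 rad/s.
Step 2 — Transfer function: H(jω) = jωL/(R + jωL).
Step 3 — Numerator jωL = j·91.9; denominator R + jωL = 2000 + j91.9.
Step 4 — H = 0.002107 + j0.04585.
Step 5 — Magnitude: |H| = 0.0459 (-26.8 dB); phase: φ = 87.4°.

|H| = 0.0459 (-26.8 dB), φ = 87.4°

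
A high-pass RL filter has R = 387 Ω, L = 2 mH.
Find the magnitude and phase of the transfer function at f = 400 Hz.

Step 1 — Angular frequency: ω = 2π·400 = 2513 rad/s.
Step 2 — Transfer function: H(jω) = jωL/(R + jωL).
Step 3 — Numerator jωL = j·5.027; denominator R + jωL = 387 + j5.027.
Step 4 — H = 0.0001687 + j0.01299.
Step 5 — Magnitude: |H| = 0.01299 (-37.7 dB); phase: φ = 89.3°.

|H| = 0.01299 (-37.7 dB), φ = 89.3°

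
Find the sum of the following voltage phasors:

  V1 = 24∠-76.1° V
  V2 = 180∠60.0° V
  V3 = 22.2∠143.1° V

Step 1 — Convert each phasor to rectangular form:
  V1 = 24·(cos(-76.1°) + j·sin(-76.1°)) = 5.765 - j23.3 V
  V2 = 180·(cos(60.0°) + j·sin(60.0°)) = 90 + j155.9 V
  V3 = 22.2·(cos(143.1°) + j·sin(143.1°)) = -17.75 + j13.33 V
Step 2 — Sum components: V_total = 78.01 + j145.9 V.
Step 3 — Convert to polar: |V_total| = 165.5 V, ∠V_total = 61.9°.

V_total = 165.5∠61.9° V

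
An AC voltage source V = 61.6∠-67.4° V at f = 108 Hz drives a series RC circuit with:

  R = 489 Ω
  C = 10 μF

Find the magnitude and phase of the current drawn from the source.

Step 1 — Angular frequency: ω = 2π·f = 2π·108 = 678.6 rad/s.
Step 2 — Component impedances:
  R: Z = R = 489 Ω
  C: Z = 1/(jωC) = -j/(ω·C) = 0 - j147.4 Ω
Step 3 — Series combination: Z_total = R + C = 489 - j147.4 Ω = 510.7∠-16.8° Ω.
Step 4 — Source phasor: V = 61.6∠-67.4° V = 23.67 - j56.87 V.
Step 5 — Ohm's law: I = V / Z_total = (23.67 - j56.87) / (489 - j147.4) = 0.07651 - j0.09324 A.
Step 6 — Convert to polar: |I| = 0.1206 A, ∠I = -50.6°.

I = 0.1206∠-50.6° A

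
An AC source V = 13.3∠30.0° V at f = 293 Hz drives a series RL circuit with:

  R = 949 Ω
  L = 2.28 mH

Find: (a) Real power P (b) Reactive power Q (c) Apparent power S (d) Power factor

Step 1 — Angular frequency: ω = 2π·f = 2π·293 = 1841 rad/s.
Step 2 — Component impedances:
  R: Z = R = 949 Ω
  L: Z = jωL = j·1841·0.00228 = 0 + j4.197 Ω
Step 3 — Series combination: Z_total = R + L = 949 + j4.197 Ω = 949∠0.3° Ω.
Step 4 — Source phasor: V = 13.3∠30.0° V = 11.52 + j6.65 V.
Step 5 — Current: I = V / Z = 0.01217 + j0.006954 A = 0.01401∠29.7° A.
Step 6 — Complex power: S = V·I* = 0.1864 + j0.0008244 VA.
Step 7 — Real power: P = Re(S) = 0.1864 W.
Step 8 — Reactive power: Q = Im(S) = 0.0008244 VAR.
Step 9 — Apparent power: |S| = 0.1864 VA.
Step 10 — Power factor: PF = P/|S| = 1 (lagging).

(a) P = 0.1864 W  (b) Q = 0.0008244 VAR  (c) S = 0.1864 VA  (d) PF = 1 (lagging)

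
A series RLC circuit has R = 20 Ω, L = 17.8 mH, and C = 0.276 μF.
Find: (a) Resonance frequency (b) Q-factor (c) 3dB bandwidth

Step 1 — Resonance: ω₀ = 1/√(LC) = 1/√(0.0178·2.76e-07) = 1.427e+04 rad/s.
Step 2 — f₀ = ω₀/(2π) = 2271 Hz.
Step 3 — Series Q: Q = ω₀L/R = 1.427e+04·0.0178/20 = 12.7.
Step 4 — Bandwidth: Δω = ω₀/Q = 1124 rad/s; BW = Δω/(2π) = 178.8 Hz.

(a) f₀ = 2271 Hz  (b) Q = 12.7  (c) BW = 178.8 Hz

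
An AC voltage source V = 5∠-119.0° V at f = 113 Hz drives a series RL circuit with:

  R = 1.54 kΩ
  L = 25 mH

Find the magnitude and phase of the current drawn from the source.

Step 1 — Angular frequency: ω = 2π·f = 2π·113 = 710 rad/s.
Step 2 — Component impedances:
  R: Z = R = 1540 Ω
  L: Z = jωL = j·710·0.025 = 0 + j17.75 Ω
Step 3 — Series combination: Z_total = R + L = 1540 + j17.75 Ω = 1540∠0.7° Ω.
Step 4 — Source phasor: V = 5∠-119.0° V = -2.424 - j4.373 V.
Step 5 — Ohm's law: I = V / Z_total = (-2.424 - j4.373) / (1540 + j17.75) = -0.001607 - j0.002821 A.
Step 6 — Convert to polar: |I| = 0.003247 A, ∠I = -119.7°.

I = 0.003247∠-119.7° A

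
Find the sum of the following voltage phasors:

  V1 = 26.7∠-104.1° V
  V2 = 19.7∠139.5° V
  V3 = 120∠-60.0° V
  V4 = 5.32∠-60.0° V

Step 1 — Convert each phasor to rectangular form:
  V1 = 26.7·(cos(-104.1°) + j·sin(-104.1°)) = -6.505 - j25.9 V
  V2 = 19.7·(cos(139.5°) + j·sin(139.5°)) = -14.98 + j12.79 V
  V3 = 120·(cos(-60.0°) + j·sin(-60.0°)) = 60 - j103.9 V
  V4 = 5.32·(cos(-60.0°) + j·sin(-60.0°)) = 2.66 - j4.607 V
Step 2 — Sum components: V_total = 41.18 - j121.6 V.
Step 3 — Convert to polar: |V_total| = 128.4 V, ∠V_total = -71.3°.

V_total = 128.4∠-71.3° V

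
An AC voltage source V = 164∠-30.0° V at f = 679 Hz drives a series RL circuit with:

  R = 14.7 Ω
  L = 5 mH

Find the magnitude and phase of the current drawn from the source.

Step 1 — Angular frequency: ω = 2π·f = 2π·679 = 4266 rad/s.
Step 2 — Component impedances:
  R: Z = R = 14.7 Ω
  L: Z = jωL = j·4266·0.005 = 0 + j21.33 Ω
Step 3 — Series combination: Z_total = R + L = 14.7 + j21.33 Ω = 25.91∠55.4° Ω.
Step 4 — Source phasor: V = 164∠-30.0° V = 142 - j82 V.
Step 5 — Ohm's law: I = V / Z_total = (142 - j82) / (14.7 + j21.33) = 0.5046 - j6.31 A.
Step 6 — Convert to polar: |I| = 6.331 A, ∠I = -85.4°.

I = 6.331∠-85.4° A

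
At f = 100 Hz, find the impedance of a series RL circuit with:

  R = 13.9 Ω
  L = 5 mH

Step 1 — Angular frequency: ω = 2π·f = 2π·100 = 628.3 rad/s.
Step 2 — Component impedances:
  R: Z = R = 13.9 Ω
  L: Z = jωL = j·628.3·0.005 = 0 + j3.142 Ω
Step 3 — Series combination: Z_total = R + L = 13.9 + j3.142 Ω = 14.25∠12.7° Ω.

Z = 13.9 + j3.142 Ω = 14.25∠12.7° Ω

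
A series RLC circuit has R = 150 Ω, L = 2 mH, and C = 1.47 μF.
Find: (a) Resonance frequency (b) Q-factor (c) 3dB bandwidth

Step 1 — Resonance condition Im(Z)=0 gives ω₀ = 1/√(LC).
Step 2 — ω₀ = 1/√(0.002·1.47e-06) = 1.844e+04 rad/s.
Step 3 — f₀ = ω₀/(2π) = 2935 Hz.
Step 4 — Series Q: Q = ω₀L/R = 1.844e+04·0.002/150 = 0.2459.
Step 5 — 3dB bandwidth: Δω = ω₀/Q = 7.5e+04 rad/s; BW = Δω/(2π) = 1.194e+04 Hz.

(a) f₀ = 2935 Hz  (b) Q = 0.2459  (c) BW = 1.194e+04 Hz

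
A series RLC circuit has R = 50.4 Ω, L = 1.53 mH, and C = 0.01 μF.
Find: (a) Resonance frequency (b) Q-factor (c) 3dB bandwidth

Step 1 — Resonance: ω₀ = 1/√(LC) = 1/√(0.00153·1e-08) = 2.557e+05 rad/s.
Step 2 — f₀ = ω₀/(2π) = 4.069e+04 Hz.
Step 3 — Series Q: Q = ω₀L/R = 2.557e+05·0.00153/50.4 = 7.761.
Step 4 — Bandwidth: Δω = ω₀/Q = 3.294e+04 rad/s; BW = Δω/(2π) = 5243 Hz.

(a) f₀ = 4.069e+04 Hz  (b) Q = 7.761  (c) BW = 5243 Hz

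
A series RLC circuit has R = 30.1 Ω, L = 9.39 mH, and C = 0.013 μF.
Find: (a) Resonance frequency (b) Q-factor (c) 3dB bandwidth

Step 1 — Resonance: ω₀ = 1/√(LC) = 1/√(0.00939·1.3e-08) = 9.051e+04 rad/s.
Step 2 — f₀ = ω₀/(2π) = 1.441e+04 Hz.
Step 3 — Series Q: Q = ω₀L/R = 9.051e+04·0.00939/30.1 = 28.24.
Step 4 — Bandwidth: Δω = ω₀/Q = 3206 rad/s; BW = Δω/(2π) = 510.2 Hz.

(a) f₀ = 1.441e+04 Hz  (b) Q = 28.24  (c) BW = 510.2 Hz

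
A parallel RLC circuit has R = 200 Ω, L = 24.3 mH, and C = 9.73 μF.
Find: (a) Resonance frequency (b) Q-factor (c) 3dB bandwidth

Step 1 — Resonance: ω₀ = 1/√(LC) = 1/√(0.0243·9.73e-06) = 2057 rad/s.
Step 2 — f₀ = ω₀/(2π) = 327.3 Hz.
Step 3 — Parallel Q: Q = R/(ω₀L) = 200/(2057·0.0243) = 4.002.
Step 4 — Bandwidth: Δω = ω₀/Q = 513.9 rad/s; BW = Δω/(2π) = 81.79 Hz.

(a) f₀ = 327.3 Hz  (b) Q = 4.002  (c) BW = 81.79 Hz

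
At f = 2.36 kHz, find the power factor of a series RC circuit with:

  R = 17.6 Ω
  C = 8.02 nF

Step 1 — Angular frequency: ω = 2π·f = 2π·2360 = 1.483e+04 rad/s.
Step 2 — Component impedances:
  R: Z = R = 17.6 Ω
  C: Z = 1/(jωC) = -j/(ω·C) = 0 - j8409 Ω
Step 3 — Series combination: Z_total = R + C = 17.6 - j8409 Ω = 8409∠-89.9° Ω.
Step 4 — Power factor: PF = cos(φ) = Re(Z)/|Z| = 17.6/8409 = 0.002093.
Step 5 — Type: Im(Z) = -8409 ⇒ leading (phase φ = -89.9°).

PF = 0.002093 (leading, φ = -89.9°)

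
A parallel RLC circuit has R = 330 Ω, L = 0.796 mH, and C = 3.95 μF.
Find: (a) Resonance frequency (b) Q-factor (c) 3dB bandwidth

Step 1 — Resonance: ω₀ = 1/√(LC) = 1/√(0.000796·3.95e-06) = 1.783e+04 rad/s.
Step 2 — f₀ = ω₀/(2π) = 2838 Hz.
Step 3 — Parallel Q: Q = R/(ω₀L) = 330/(1.783e+04·0.000796) = 23.25.
Step 4 — Bandwidth: Δω = ω₀/Q = 767.2 rad/s; BW = Δω/(2π) = 122.1 Hz.

(a) f₀ = 2838 Hz  (b) Q = 23.25  (c) BW = 122.1 Hz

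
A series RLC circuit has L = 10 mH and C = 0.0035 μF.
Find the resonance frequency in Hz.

Step 1 — Resonance condition Im(Z)=0 gives ω₀ = 1/√(LC).
Step 2 — ω₀ = 1/√(0.01·3.5e-09) = 1.69e+05 rad/s.
Step 3 — f₀ = ω₀/(2π) = 2.69e+04 Hz.

f₀ = 2.69e+04 Hz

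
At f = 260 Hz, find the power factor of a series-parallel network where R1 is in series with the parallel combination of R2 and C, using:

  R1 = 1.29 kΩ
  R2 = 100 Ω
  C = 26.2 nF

Step 1 — Angular frequency: ω = 2π·f = 2π·260 = 1634 rad/s.
Step 2 — Component impedances:
  R1: Z = R = 1290 Ω
  R2: Z = R = 100 Ω
  C: Z = 1/(jωC) = -j/(ω·C) = 0 - j2.336e+04 Ω
Step 3 — Parallel branch: R2 || C = 1/(1/R2 + 1/C) = 100 - j0.428 Ω.
Step 4 — Series with R1: Z_total = R1 + (R2 || C) = 1390 - j0.428 Ω = 1390∠-0.0° Ω.
Step 5 — Power factor: PF = cos(φ) = Re(Z)/|Z| = 1390/1390 = 1.
Step 6 — Type: Im(Z) = -0.428 ⇒ leading (phase φ = -0.0°).

PF = 1 (leading, φ = -0.0°)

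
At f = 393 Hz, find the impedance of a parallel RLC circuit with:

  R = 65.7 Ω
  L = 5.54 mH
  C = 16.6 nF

Step 1 — Angular frequency: ω = 2π·f = 2π·393 = 2469 rad/s.
Step 2 — Component impedances:
  R: Z = R = 65.7 Ω
  L: Z = jωL = j·2469·0.00554 = 0 + j13.68 Ω
  C: Z = 1/(jωC) = -j/(ω·C) = 0 - j2.44e+04 Ω
Step 3 — Parallel combination: 1/Z_total = 1/R + 1/L + 1/C; Z_total = 2.733 + j13.12 Ω = 13.4∠78.2° Ω.

Z = 2.733 + j13.12 Ω = 13.4∠78.2° Ω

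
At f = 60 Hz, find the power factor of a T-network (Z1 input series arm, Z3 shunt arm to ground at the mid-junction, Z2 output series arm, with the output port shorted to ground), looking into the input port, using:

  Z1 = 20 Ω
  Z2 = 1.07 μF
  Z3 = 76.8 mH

Step 1 — Angular frequency: ω = 2π·f = 2π·60 = 377 rad/s.
Step 2 — Component impedances:
  Z1: Z = R = 20 Ω
  Z2: Z = 1/(jωC) = -j/(ω·C) = 0 - j2479 Ω
  Z3: Z = jωL = j·377·0.0768 = 0 + j28.95 Ω
Step 3 — With the output port shorted to ground, the output series arm Z2 runs from the junction to ground; the shunt arm Z3 also runs from the junction to ground. They appear in parallel: Z3 || Z2 = 0 + j29.3 Ω.
Step 4 — Series with input arm Z1: Z_in = Z1 + (Z3 || Z2) = 20 + j29.3 Ω = 35.47∠55.7° Ω.
Step 5 — Power factor: PF = cos(φ) = Re(Z)/|Z| = 20/35.471 = 0.5638.
Step 6 — Type: Im(Z) = 29.3 ⇒ lagging (phase φ = 55.7°).

PF = 0.5638 (lagging, φ = 55.7°)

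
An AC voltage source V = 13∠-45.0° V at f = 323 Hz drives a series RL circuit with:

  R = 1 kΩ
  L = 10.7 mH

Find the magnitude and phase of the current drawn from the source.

Step 1 — Angular frequency: ω = 2π·f = 2π·323 = 2029 rad/s.
Step 2 — Component impedances:
  R: Z = R = 1000 Ω
  L: Z = jωL = j·2029·0.0107 = 0 + j21.72 Ω
Step 3 — Series combination: Z_total = R + L = 1000 + j21.72 Ω = 1000∠1.2° Ω.
Step 4 — Source phasor: V = 13∠-45.0° V = 9.192 - j9.192 V.
Step 5 — Ohm's law: I = V / Z_total = (9.192 - j9.192) / (1000 + j21.72) = 0.008989 - j0.009388 A.
Step 6 — Convert to polar: |I| = 0.013 A, ∠I = -46.2°.

I = 0.013∠-46.2° A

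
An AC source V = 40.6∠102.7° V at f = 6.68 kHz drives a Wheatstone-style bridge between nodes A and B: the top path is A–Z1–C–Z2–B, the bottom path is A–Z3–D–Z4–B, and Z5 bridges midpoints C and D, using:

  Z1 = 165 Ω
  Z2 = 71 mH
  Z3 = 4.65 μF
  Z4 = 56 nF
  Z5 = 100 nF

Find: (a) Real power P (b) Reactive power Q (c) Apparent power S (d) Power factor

Step 1 — Angular frequency: ω = 2π·f = 2π·6680 = 4.197e+04 rad/s.
Step 2 — Component impedances:
  Z1: Z = R = 165 Ω
  Z2: Z = jωL = j·4.197e+04·0.071 = 0 + j2980 Ω
  Z3: Z = 1/(jωC) = -j/(ω·C) = 0 - j5.124 Ω
  Z4: Z = 1/(jωC) = -j/(ω·C) = 0 - j425.5 Ω
  Z5: Z = 1/(jωC) = -j/(ω·C) = 0 - j238.3 Ω
Step 3 — Bridge requires nodal analysis (the Z5 bridge couples midpoints C and D, so the two paths cannot be reduced to a simple series/parallel combination). Setting node B to ground and injecting 1 A at node A, the 3-node admittance system at A, C, D solves to V_A = Z_AB = 2.489 - j504.7 Ω = 504.7∠-89.7° Ω.
Step 4 — Source phasor: V = 40.6∠102.7° V = -8.926 + j39.61 V.
Step 5 — Current: I = V / Z = -0.07856 - j0.0173 A = 0.08044∠-167.6° A.
Step 6 — Complex power: S = V·I* = 0.0161 - j3.266 VA.
Step 7 — Real power: P = Re(S) = 0.0161 W.
Step 8 — Reactive power: Q = Im(S) = -3.266 VAR.
Step 9 — Apparent power: |S| = 3.266 VA.
Step 10 — Power factor: PF = P/|S| = 0.004931 (leading).

(a) P = 0.0161 W  (b) Q = -3.266 VAR  (c) S = 3.266 VA  (d) PF = 0.004931 (leading)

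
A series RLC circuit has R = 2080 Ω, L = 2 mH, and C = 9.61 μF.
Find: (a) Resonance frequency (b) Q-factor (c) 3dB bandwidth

Step 1 — Resonance: ω₀ = 1/√(LC) = 1/√(0.002·9.61e-06) = 7213 rad/s.
Step 2 — f₀ = ω₀/(2π) = 1148 Hz.
Step 3 — Series Q: Q = ω₀L/R = 7213·0.002/2080 = 0.006936.
Step 4 — Bandwidth: Δω = ω₀/Q = 1.04e+06 rad/s; BW = Δω/(2π) = 1.655e+05 Hz.

(a) f₀ = 1148 Hz  (b) Q = 0.006936  (c) BW = 1.655e+05 Hz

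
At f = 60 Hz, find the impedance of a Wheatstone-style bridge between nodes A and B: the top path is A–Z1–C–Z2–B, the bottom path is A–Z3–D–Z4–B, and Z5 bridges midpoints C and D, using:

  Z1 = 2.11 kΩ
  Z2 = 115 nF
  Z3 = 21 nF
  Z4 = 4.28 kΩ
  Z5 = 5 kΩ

Step 1 — Angular frequency: ω = 2π·f = 2π·60 = 377 rad/s.
Step 2 — Component impedances:
  Z1: Z = R = 2110 Ω
  Z2: Z = 1/(jωC) = -j/(ω·C) = 0 - j2.307e+04 Ω
  Z3: Z = 1/(jωC) = -j/(ω·C) = 0 - j1.263e+05 Ω
  Z4: Z = R = 4280 Ω
  Z5: Z = R = 5000 Ω
Step 3 — Bridge requires nodal analysis (the Z5 bridge couples midpoints C and D, so the two paths cannot be reduced to a simple series/parallel combination). Setting node B to ground and injecting 1 A at node A, the 3-node admittance system at A, C, D solves to V_A = Z_AB = 9907 - j3503 Ω = 1.051e+04∠-19.5° Ω.

Z = 9907 - j3503 Ω = 1.051e+04∠-19.5° Ω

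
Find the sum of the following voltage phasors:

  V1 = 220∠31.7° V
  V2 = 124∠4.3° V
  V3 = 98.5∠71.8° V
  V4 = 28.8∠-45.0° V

Step 1 — Convert each phasor to rectangular form:
  V1 = 220·(cos(31.7°) + j·sin(31.7°)) = 187.2 + j115.6 V
  V2 = 124·(cos(4.3°) + j·sin(4.3°)) = 123.7 + j9.297 V
  V3 = 98.5·(cos(71.8°) + j·sin(71.8°)) = 30.76 + j93.57 V
  V4 = 28.8·(cos(-45.0°) + j·sin(-45.0°)) = 20.36 - j20.36 V
Step 2 — Sum components: V_total = 362 + j198.1 V.
Step 3 — Convert to polar: |V_total| = 412.6 V, ∠V_total = 28.7°.

V_total = 412.6∠28.7° V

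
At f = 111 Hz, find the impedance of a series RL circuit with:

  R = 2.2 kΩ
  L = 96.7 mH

Step 1 — Angular frequency: ω = 2π·f = 2π·111 = 697.4 rad/s.
Step 2 — Component impedances:
  R: Z = R = 2200 Ω
  L: Z = jωL = j·697.4·0.0967 = 0 + j67.44 Ω
Step 3 — Series combination: Z_total = R + L = 2200 + j67.44 Ω = 2201∠1.8° Ω.

Z = 2200 + j67.44 Ω = 2201∠1.8° Ω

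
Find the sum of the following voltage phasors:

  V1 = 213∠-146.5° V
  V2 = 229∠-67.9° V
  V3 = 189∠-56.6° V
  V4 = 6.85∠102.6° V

Step 1 — Convert each phasor to rectangular form:
  V1 = 213·(cos(-146.5°) + j·sin(-146.5°)) = -177.6 - j117.6 V
  V2 = 229·(cos(-67.9°) + j·sin(-67.9°)) = 86.16 - j212.2 V
  V3 = 189·(cos(-56.6°) + j·sin(-56.6°)) = 104 - j157.8 V
  V4 = 6.85·(cos(102.6°) + j·sin(102.6°)) = -1.494 + j6.685 V
Step 2 — Sum components: V_total = 11.08 - j480.8 V.
Step 3 — Convert to polar: |V_total| = 481 V, ∠V_total = -88.7°.

V_total = 481∠-88.7° V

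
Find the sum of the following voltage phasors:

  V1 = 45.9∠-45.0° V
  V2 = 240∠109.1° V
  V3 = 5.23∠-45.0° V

Step 1 — Convert each phasor to rectangular form:
  V1 = 45.9·(cos(-45.0°) + j·sin(-45.0°)) = 32.46 - j32.46 V
  V2 = 240·(cos(109.1°) + j·sin(109.1°)) = -78.53 + j226.8 V
  V3 = 5.23·(cos(-45.0°) + j·sin(-45.0°)) = 3.698 - j3.698 V
Step 2 — Sum components: V_total = -42.38 + j190.6 V.
Step 3 — Convert to polar: |V_total| = 195.3 V, ∠V_total = 102.5°.

V_total = 195.3∠102.5° V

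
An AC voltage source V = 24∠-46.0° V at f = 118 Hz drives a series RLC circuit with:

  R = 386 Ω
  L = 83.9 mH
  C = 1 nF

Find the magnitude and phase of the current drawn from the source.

Step 1 — Angular frequency: ω = 2π·f = 2π·118 = 741.4 rad/s.
Step 2 — Component impedances:
  R: Z = R = 386 Ω
  L: Z = jωL = j·741.4·0.0839 = 0 + j62.2 Ω
  C: Z = 1/(jωC) = -j/(ω·C) = 0 - j1.349e+06 Ω
Step 3 — Series combination: Z_total = R + L + C = 386 - j1.349e+06 Ω = 1.349e+06∠-90.0° Ω.
Step 4 — Source phasor: V = 24∠-46.0° V = 16.67 - j17.26 V.
Step 5 — Ohm's law: I = V / Z_total = (16.67 - j17.26) / (386 - j1.349e+06) = 1.28e-05 + j1.236e-05 A.
Step 6 — Convert to polar: |I| = 1.779e-05 A, ∠I = 44.0°.

I = 1.779e-05∠44.0° A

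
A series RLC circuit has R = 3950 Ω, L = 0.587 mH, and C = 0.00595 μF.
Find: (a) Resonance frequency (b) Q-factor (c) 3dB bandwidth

Step 1 — Resonance condition Im(Z)=0 gives ω₀ = 1/√(LC).
Step 2 — ω₀ = 1/√(0.000587·5.95e-09) = 5.351e+05 rad/s.
Step 3 — f₀ = ω₀/(2π) = 8.516e+04 Hz.
Step 4 — Series Q: Q = ω₀L/R = 5.351e+05·0.000587/3950 = 0.07952.
Step 5 — 3dB bandwidth: Δω = ω₀/Q = 6.729e+06 rad/s; BW = Δω/(2π) = 1.071e+06 Hz.

(a) f₀ = 8.516e+04 Hz  (b) Q = 0.07952  (c) BW = 1.071e+06 Hz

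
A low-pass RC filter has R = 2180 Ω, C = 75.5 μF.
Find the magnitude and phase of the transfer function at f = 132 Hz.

Step 1 — Angular frequency: ω = 2π·132 = 829.4 rad/s.
Step 2 — Transfer function: H(jω) = 1/(1 + jωRC).
Step 3 — Denominator: 1 + jωRC = 1 + j·829.4·2180·7.55e-05 = 1 + j136.5.
Step 4 — H = 5.366e-05 - j0.007325.
Step 5 — Magnitude: |H| = 0.007325 (-42.7 dB); phase: φ = -89.6°.

|H| = 0.007325 (-42.7 dB), φ = -89.6°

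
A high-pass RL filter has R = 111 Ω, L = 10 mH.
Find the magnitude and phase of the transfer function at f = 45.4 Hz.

Step 1 — Angular frequency: ω = 2π·45.4 = 285.3 rad/s.
Step 2 — Transfer function: H(jω) = jωL/(R + jωL).
Step 3 — Numerator jωL = j·2.853; denominator R + jωL = 111 + j2.853.
Step 4 — H = 0.00066 + j0.02568.
Step 5 — Magnitude: |H| = 0.02569 (-31.8 dB); phase: φ = 88.5°.

|H| = 0.02569 (-31.8 dB), φ = 88.5°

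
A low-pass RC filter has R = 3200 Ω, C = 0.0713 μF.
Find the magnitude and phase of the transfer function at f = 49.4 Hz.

Step 1 — Angular frequency: ω = 2π·49.4 = 310.4 rad/s.
Step 2 — Transfer function: H(jω) = 1/(1 + jωRC).
Step 3 — Denominator: 1 + jωRC = 1 + j·310.4·3200·7.13e-08 = 1 + j0.07082.
Step 4 — H = 0.995 - j0.07047.
Step 5 — Magnitude: |H| = 0.9975 (-0.0 dB); phase: φ = -4.1°.

|H| = 0.9975 (-0.0 dB), φ = -4.1°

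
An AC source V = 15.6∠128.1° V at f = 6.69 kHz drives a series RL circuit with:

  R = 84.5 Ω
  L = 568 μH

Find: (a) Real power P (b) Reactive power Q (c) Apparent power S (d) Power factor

Step 1 — Angular frequency: ω = 2π·f = 2π·6690 = 4.203e+04 rad/s.
Step 2 — Component impedances:
  R: Z = R = 84.5 Ω
  L: Z = jωL = j·4.203e+04·0.000568 = 0 + j23.88 Ω
Step 3 — Series combination: Z_total = R + L = 84.5 + j23.88 Ω = 87.81∠15.8° Ω.
Step 4 — Source phasor: V = 15.6∠128.1° V = -9.626 + j12.28 V.
Step 5 — Current: I = V / Z = -0.06748 + j0.1643 A = 0.1777∠112.3° A.
Step 6 — Complex power: S = V·I* = 2.667 + j0.7536 VA.
Step 7 — Real power: P = Re(S) = 2.667 W.
Step 8 — Reactive power: Q = Im(S) = 0.7536 VAR.
Step 9 — Apparent power: |S| = 2.771 VA.
Step 10 — Power factor: PF = P/|S| = 0.9623 (lagging).

(a) P = 2.667 W  (b) Q = 0.7536 VAR  (c) S = 2.771 VA  (d) PF = 0.9623 (lagging)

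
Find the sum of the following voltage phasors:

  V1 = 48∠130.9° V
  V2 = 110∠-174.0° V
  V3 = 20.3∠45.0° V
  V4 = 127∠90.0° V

Step 1 — Convert each phasor to rectangular form:
  V1 = 48·(cos(130.9°) + j·sin(130.9°)) = -31.43 + j36.28 V
  V2 = 110·(cos(-174.0°) + j·sin(-174.0°)) = -109.4 - j11.5 V
  V3 = 20.3·(cos(45.0°) + j·sin(45.0°)) = 14.35 + j14.35 V
  V4 = 127·(cos(90.0°) + j·sin(90.0°)) = 0 + j127 V
Step 2 — Sum components: V_total = -126.5 + j166.1 V.
Step 3 — Convert to polar: |V_total| = 208.8 V, ∠V_total = 127.3°.

V_total = 208.8∠127.3° V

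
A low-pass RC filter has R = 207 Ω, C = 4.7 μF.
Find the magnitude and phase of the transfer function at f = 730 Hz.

Step 1 — Angular frequency: ω = 2π·730 = 4587 rad/s.
Step 2 — Transfer function: H(jω) = 1/(1 + jωRC).
Step 3 — Denominator: 1 + jωRC = 1 + j·4587·207·4.7e-06 = 1 + j4.462.
Step 4 — H = 0.04782 - j0.2134.
Step 5 — Magnitude: |H| = 0.2187 (-13.2 dB); phase: φ = -77.4°.

|H| = 0.2187 (-13.2 dB), φ = -77.4°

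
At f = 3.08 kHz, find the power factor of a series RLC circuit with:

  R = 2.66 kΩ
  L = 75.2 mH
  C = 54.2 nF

Step 1 — Angular frequency: ω = 2π·f = 2π·3080 = 1.935e+04 rad/s.
Step 2 — Component impedances:
  R: Z = R = 2660 Ω
  L: Z = jωL = j·1.935e+04·0.0752 = 0 + j1455 Ω
  C: Z = 1/(jωC) = -j/(ω·C) = 0 - j953.4 Ω
Step 3 — Series combination: Z_total = R + L + C = 2660 + j501.9 Ω = 2707∠10.7° Ω.
Step 4 — Power factor: PF = cos(φ) = Re(Z)/|Z| = 2660/2706.9 = 0.9827.
Step 5 — Type: Im(Z) = 501.9 ⇒ lagging (phase φ = 10.7°).

PF = 0.9827 (lagging, φ = 10.7°)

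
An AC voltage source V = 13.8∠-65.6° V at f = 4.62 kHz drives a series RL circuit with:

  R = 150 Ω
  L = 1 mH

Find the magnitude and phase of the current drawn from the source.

Step 1 — Angular frequency: ω = 2π·f = 2π·4620 = 2.903e+04 rad/s.
Step 2 — Component impedances:
  R: Z = R = 150 Ω
  L: Z = jωL = j·2.903e+04·0.001 = 0 + j29.03 Ω
Step 3 — Series combination: Z_total = R + L = 150 + j29.03 Ω = 152.8∠11.0° Ω.
Step 4 — Source phasor: V = 13.8∠-65.6° V = 5.701 - j12.57 V.
Step 5 — Ohm's law: I = V / Z_total = (5.701 - j12.57) / (150 + j29.03) = 0.02101 - j0.08785 A.
Step 6 — Convert to polar: |I| = 0.09032 A, ∠I = -76.6°.

I = 0.09032∠-76.6° A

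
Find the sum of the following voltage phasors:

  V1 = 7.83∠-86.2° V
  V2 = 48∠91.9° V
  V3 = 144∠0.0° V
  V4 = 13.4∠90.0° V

Step 1 — Convert each phasor to rectangular form:
  V1 = 7.83·(cos(-86.2°) + j·sin(-86.2°)) = 0.5189 - j7.813 V
  V2 = 48·(cos(91.9°) + j·sin(91.9°)) = -1.591 + j47.97 V
  V3 = 144·(cos(0.0°) + j·sin(0.0°)) = 144 V
  V4 = 13.4·(cos(90.0°) + j·sin(90.0°)) = 0 + j13.4 V
Step 2 — Sum components: V_total = 142.9 + j53.56 V.
Step 3 — Convert to polar: |V_total| = 152.6 V, ∠V_total = 20.5°.

V_total = 152.6∠20.5° V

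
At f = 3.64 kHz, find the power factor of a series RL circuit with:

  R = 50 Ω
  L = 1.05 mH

Step 1 — Angular frequency: ω = 2π·f = 2π·3640 = 2.287e+04 rad/s.
Step 2 — Component impedances:
  R: Z = R = 50 Ω
  L: Z = jωL = j·2.287e+04·0.00105 = 0 + j24.01 Ω
Step 3 — Series combination: Z_total = R + L = 50 + j24.01 Ω = 55.47∠25.7° Ω.
Step 4 — Power factor: PF = cos(φ) = Re(Z)/|Z| = 50/55.47 = 0.9014.
Step 5 — Type: Im(Z) = 24.01 ⇒ lagging (phase φ = 25.7°).

PF = 0.9014 (lagging, φ = 25.7°)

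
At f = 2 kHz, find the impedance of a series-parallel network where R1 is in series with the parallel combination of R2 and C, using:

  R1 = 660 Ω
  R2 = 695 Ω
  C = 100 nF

Step 1 — Angular frequency: ω = 2π·f = 2π·2000 = 1.257e+04 rad/s.
Step 2 — Component impedances:
  R1: Z = R = 660 Ω
  R2: Z = R = 695 Ω
  C: Z = 1/(jωC) = -j/(ω·C) = 0 - j795.8 Ω
Step 3 — Parallel branch: R2 || C = 1/(1/R2 + 1/C) = 394.3 - j344.3 Ω.
Step 4 — Series with R1: Z_total = R1 + (R2 || C) = 1054 - j344.3 Ω = 1109∠-18.1° Ω.

Z = 1054 - j344.3 Ω = 1109∠-18.1° Ω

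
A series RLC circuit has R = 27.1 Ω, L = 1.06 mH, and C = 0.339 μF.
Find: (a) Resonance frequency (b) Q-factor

Step 1 — Resonance condition Im(Z)=0 gives ω₀ = 1/√(LC).
Step 2 — ω₀ = 1/√(0.00106·3.39e-07) = 5.275e+04 rad/s.
Step 3 — f₀ = ω₀/(2π) = 8396 Hz.
Step 4 — Series Q: Q = ω₀L/R = 5.275e+04·0.00106/27.1 = 2.063.

(a) f₀ = 8396 Hz  (b) Q = 2.063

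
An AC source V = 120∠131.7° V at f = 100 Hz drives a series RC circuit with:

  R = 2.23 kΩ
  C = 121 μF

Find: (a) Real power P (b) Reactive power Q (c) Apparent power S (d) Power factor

Step 1 — Angular frequency: ω = 2π·f = 2π·100 = 628.3 rad/s.
Step 2 — Component impedances:
  R: Z = R = 2230 Ω
  C: Z = 1/(jωC) = -j/(ω·C) = 0 - j13.15 Ω
Step 3 — Series combination: Z_total = R + C = 2230 - j13.15 Ω = 2230∠-0.3° Ω.
Step 4 — Source phasor: V = 120∠131.7° V = -79.83 + j89.6 V.
Step 5 — Current: I = V / Z = -0.03603 + j0.03997 A = 0.05381∠132.0° A.
Step 6 — Complex power: S = V·I* = 6.457 - j0.03809 VA.
Step 7 — Real power: P = Re(S) = 6.457 W.
Step 8 — Reactive power: Q = Im(S) = -0.03809 VAR.
Step 9 — Apparent power: |S| = 6.457 VA.
Step 10 — Power factor: PF = P/|S| = 1 (leading).

(a) P = 6.457 W  (b) Q = -0.03809 VAR  (c) S = 6.457 VA  (d) PF = 1 (leading)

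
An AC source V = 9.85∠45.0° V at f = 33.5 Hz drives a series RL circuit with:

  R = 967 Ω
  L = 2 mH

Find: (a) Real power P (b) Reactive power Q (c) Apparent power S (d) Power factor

Step 1 — Angular frequency: ω = 2π·f = 2π·33.5 = 210.5 rad/s.
Step 2 — Component impedances:
  R: Z = R = 967 Ω
  L: Z = jωL = j·210.5·0.002 = 0 + j0.421 Ω
Step 3 — Series combination: Z_total = R + L = 967 + j0.421 Ω = 967∠0.0° Ω.
Step 4 — Source phasor: V = 9.85∠45.0° V = 6.965 + j6.965 V.
Step 5 — Current: I = V / Z = 0.007206 + j0.0072 A = 0.01019∠45.0° A.
Step 6 — Complex power: S = V·I* = 0.1003 + j4.368e-05 VA.
Step 7 — Real power: P = Re(S) = 0.1003 W.
Step 8 — Reactive power: Q = Im(S) = 4.368e-05 VAR.
Step 9 — Apparent power: |S| = 0.1003 VA.
Step 10 — Power factor: PF = P/|S| = 1 (lagging).

(a) P = 0.1003 W  (b) Q = 4.368e-05 VAR  (c) S = 0.1003 VA  (d) PF = 1 (lagging)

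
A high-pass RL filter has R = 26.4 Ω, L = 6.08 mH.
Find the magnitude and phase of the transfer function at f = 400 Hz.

Step 1 — Angular frequency: ω = 2π·400 = 2513 rad/s.
Step 2 — Transfer function: H(jω) = jωL/(R + jωL).
Step 3 — Numerator jωL = j·15.28; denominator R + jωL = 26.4 + j15.28.
Step 4 — H = 0.251 + j0.4336.
Step 5 — Magnitude: |H| = 0.501 (-6.0 dB); phase: φ = 59.9°.

|H| = 0.501 (-6.0 dB), φ = 59.9°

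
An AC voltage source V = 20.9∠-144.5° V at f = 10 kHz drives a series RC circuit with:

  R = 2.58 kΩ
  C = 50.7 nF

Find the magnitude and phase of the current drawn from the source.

Step 1 — Angular frequency: ω = 2π·f = 2π·1e+04 = 6.283e+04 rad/s.
Step 2 — Component impedances:
  R: Z = R = 2580 Ω
  C: Z = 1/(jωC) = -j/(ω·C) = 0 - j313.9 Ω
Step 3 — Series combination: Z_total = R + C = 2580 - j313.9 Ω = 2599∠-6.9° Ω.
Step 4 — Source phasor: V = 20.9∠-144.5° V = -17.02 - j12.14 V.
Step 5 — Ohm's law: I = V / Z_total = (-17.02 - j12.14) / (2580 - j313.9) = -0.005935 - j0.005426 A.
Step 6 — Convert to polar: |I| = 0.008041 A, ∠I = -137.6°.

I = 0.008041∠-137.6° A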